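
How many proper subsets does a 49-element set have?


Total subsets = 2^n = 2^49 = 562949953421312
Proper subsets exclude the set itself: 2^n - 1
= 562949953421312 - 1
= 562949953421311

Number of proper subsets = 562949953421311


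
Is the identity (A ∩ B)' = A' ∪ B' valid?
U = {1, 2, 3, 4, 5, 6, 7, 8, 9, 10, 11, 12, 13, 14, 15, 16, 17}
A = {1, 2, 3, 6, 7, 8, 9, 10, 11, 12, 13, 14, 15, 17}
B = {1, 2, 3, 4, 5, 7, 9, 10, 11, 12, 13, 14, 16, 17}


LHS: A ∩ B = {1, 2, 3, 7, 9, 10, 11, 12, 13, 14, 17}
(A ∩ B)' = U \ (A ∩ B) = {4, 5, 6, 8, 15, 16}
A' = {4, 5, 16}, B' = {6, 8, 15}
Claimed RHS: A' ∪ B' = {4, 5, 6, 8, 15, 16}
Identity is VALID: LHS = RHS = {4, 5, 6, 8, 15, 16} ✓

Identity is valid. (A ∩ B)' = A' ∪ B' = {4, 5, 6, 8, 15, 16}


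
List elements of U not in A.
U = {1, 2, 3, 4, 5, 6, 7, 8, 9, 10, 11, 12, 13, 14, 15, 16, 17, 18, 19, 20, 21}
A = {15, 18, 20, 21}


Aᶜ = U \ A = elements in U but not in A
U = {1, 2, 3, 4, 5, 6, 7, 8, 9, 10, 11, 12, 13, 14, 15, 16, 17, 18, 19, 20, 21}
A = {15, 18, 20, 21}
Aᶜ = {1, 2, 3, 4, 5, 6, 7, 8, 9, 10, 11, 12, 13, 14, 16, 17, 19}

Aᶜ = {1, 2, 3, 4, 5, 6, 7, 8, 9, 10, 11, 12, 13, 14, 16, 17, 19}


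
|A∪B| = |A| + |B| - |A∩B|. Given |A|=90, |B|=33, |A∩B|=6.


|A ∪ B| = |A| + |B| - |A ∩ B|
= 90 + 33 - 6
= 117

|A ∪ B| = 117


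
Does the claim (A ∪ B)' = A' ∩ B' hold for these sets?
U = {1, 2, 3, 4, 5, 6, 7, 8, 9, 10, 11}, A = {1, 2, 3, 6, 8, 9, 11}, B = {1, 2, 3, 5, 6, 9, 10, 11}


LHS: A ∪ B = {1, 2, 3, 5, 6, 8, 9, 10, 11}
(A ∪ B)' = U \ (A ∪ B) = {4, 7}
A' = {4, 5, 7, 10}, B' = {4, 7, 8}
Claimed RHS: A' ∩ B' = {4, 7}
Identity is VALID: LHS = RHS = {4, 7} ✓

Identity is valid. (A ∪ B)' = A' ∩ B' = {4, 7}


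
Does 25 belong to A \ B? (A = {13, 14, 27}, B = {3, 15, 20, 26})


A = {13, 14, 27}, B = {3, 15, 20, 26}
A \ B = elements in A but not in B
A \ B = {13, 14, 27}
Checking if 25 ∈ A \ B
25 is not in A \ B → False

25 ∉ A \ B


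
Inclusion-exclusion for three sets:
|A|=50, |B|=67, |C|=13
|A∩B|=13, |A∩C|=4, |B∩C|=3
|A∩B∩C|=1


|A∪B∪C| = |A|+|B|+|C| - |A∩B|-|A∩C|-|B∩C| + |A∩B∩C|
= 50+67+13 - 13-4-3 + 1
= 130 - 20 + 1
= 111

|A ∪ B ∪ C| = 111


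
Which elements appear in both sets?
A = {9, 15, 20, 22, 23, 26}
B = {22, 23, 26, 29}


A ∩ B = elements in both A and B
A = {9, 15, 20, 22, 23, 26}
B = {22, 23, 26, 29}
A ∩ B = {22, 23, 26}

A ∩ B = {22, 23, 26}


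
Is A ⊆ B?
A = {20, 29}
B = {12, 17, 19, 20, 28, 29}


A ⊆ B means every element of A is in B.
All elements of A are in B.
So A ⊆ B.

Yes, A ⊆ B


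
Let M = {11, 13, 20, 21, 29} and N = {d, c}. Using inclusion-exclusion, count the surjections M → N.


n = |M| = 5, k = |N| = 2. Surjections via inclusion-exclusion:
S(n,k) = Σ(-1)^i × C(k,i) × (k-i)^n, i=0 to k
i=0: (-1)^0×C(2,0)×2^5 = 32
i=1: (-1)^1×C(2,1)×1^5 = -2
i=2: (-1)^2×C(2,2)×0^5 = 0
Total = 30

Number of surjections = 30


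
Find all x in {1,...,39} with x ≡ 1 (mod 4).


Checking each candidate:
Condition: x in {1,...,39} with x ≡ 1 (mod 4)
Result = {1, 5, 9, 13, 17, 21, 25, 29, 33, 37}

{1, 5, 9, 13, 17, 21, 25, 29, 33, 37}


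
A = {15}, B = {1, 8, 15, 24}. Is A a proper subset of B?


A ⊂ B requires: A ⊆ B AND A ≠ B.
A ⊆ B? Yes
A = B? No
A ⊂ B: Yes (A is a proper subset of B)

Yes, A ⊂ B


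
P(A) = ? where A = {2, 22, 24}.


|A| = 3, so |P(A)| = 2^3 = 8
Enumerate subsets by cardinality (0 to 3):
∅, {2}, {22}, {24}, {2, 22}, {2, 24}, {22, 24}, {2, 22, 24}

P(A) has 8 subsets: ∅, {2}, {22}, {24}, {2, 22}, {2, 24}, {22, 24}, {2, 22, 24}


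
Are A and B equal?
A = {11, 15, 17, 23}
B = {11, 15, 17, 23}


Two sets are equal iff they have exactly the same elements.
A = {11, 15, 17, 23}
B = {11, 15, 17, 23}
Same elements → A = B

Yes, A = B


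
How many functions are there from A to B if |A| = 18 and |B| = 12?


Each of |A| = 18 inputs maps to any of |B| = 12 outputs.
# functions = |B|^|A| = 12^18
= 26623333280885243904

Number of functions = 26623333280885243904


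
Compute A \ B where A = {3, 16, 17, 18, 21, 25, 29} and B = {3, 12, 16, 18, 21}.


A \ B = elements in A but not in B
A = {3, 16, 17, 18, 21, 25, 29}
B = {3, 12, 16, 18, 21}
Remove from A any elements in B
A \ B = {17, 25, 29}

A \ B = {17, 25, 29}


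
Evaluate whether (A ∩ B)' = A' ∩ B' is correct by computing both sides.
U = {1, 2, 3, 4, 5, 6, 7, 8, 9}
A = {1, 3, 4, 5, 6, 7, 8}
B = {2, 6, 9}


LHS: A ∩ B = {6}
(A ∩ B)' = U \ (A ∩ B) = {1, 2, 3, 4, 5, 7, 8, 9}
A' = {2, 9}, B' = {1, 3, 4, 5, 7, 8}
Claimed RHS: A' ∩ B' = ∅
Identity is INVALID: LHS = {1, 2, 3, 4, 5, 7, 8, 9} but the RHS claimed here equals ∅. The correct form is (A ∩ B)' = A' ∪ B'.

Identity is invalid: (A ∩ B)' = {1, 2, 3, 4, 5, 7, 8, 9} but A' ∩ B' = ∅. The correct De Morgan law is (A ∩ B)' = A' ∪ B'.


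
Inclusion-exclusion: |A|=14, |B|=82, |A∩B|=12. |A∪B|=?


|A ∪ B| = |A| + |B| - |A ∩ B|
= 14 + 82 - 12
= 84

|A ∪ B| = 84


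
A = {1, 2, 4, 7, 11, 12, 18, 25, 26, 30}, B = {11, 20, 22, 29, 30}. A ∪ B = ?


A ∪ B = all elements in A or B (or both)
A = {1, 2, 4, 7, 11, 12, 18, 25, 26, 30}
B = {11, 20, 22, 29, 30}
A ∪ B = {1, 2, 4, 7, 11, 12, 18, 20, 22, 25, 26, 29, 30}

A ∪ B = {1, 2, 4, 7, 11, 12, 18, 20, 22, 25, 26, 29, 30}


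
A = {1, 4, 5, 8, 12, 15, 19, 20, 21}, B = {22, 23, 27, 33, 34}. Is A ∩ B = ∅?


Disjoint means A ∩ B = ∅.
A ∩ B = ∅
A ∩ B = ∅, so A and B are disjoint.

Yes, A and B are disjoint


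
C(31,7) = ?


C(n,k) = n! / (k!(n-k)!)
C(31,7) = 31! / (7!24!)
= 2629575

C(31,7) = 2629575


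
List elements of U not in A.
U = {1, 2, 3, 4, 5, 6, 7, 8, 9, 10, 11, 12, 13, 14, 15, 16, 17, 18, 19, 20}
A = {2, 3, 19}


Aᶜ = U \ A = elements in U but not in A
U = {1, 2, 3, 4, 5, 6, 7, 8, 9, 10, 11, 12, 13, 14, 15, 16, 17, 18, 19, 20}
A = {2, 3, 19}
Aᶜ = {1, 4, 5, 6, 7, 8, 9, 10, 11, 12, 13, 14, 15, 16, 17, 18, 20}

Aᶜ = {1, 4, 5, 6, 7, 8, 9, 10, 11, 12, 13, 14, 15, 16, 17, 18, 20}


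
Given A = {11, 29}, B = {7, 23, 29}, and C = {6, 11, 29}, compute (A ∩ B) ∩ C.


A ∩ B = {29}
(A ∩ B) ∩ C = {29}

A ∩ B ∩ C = {29}


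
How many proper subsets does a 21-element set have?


Total subsets = 2^n = 2^21 = 2097152
Proper subsets exclude the set itself: 2^n - 1
= 2097152 - 1
= 2097151

Number of proper subsets = 2097151


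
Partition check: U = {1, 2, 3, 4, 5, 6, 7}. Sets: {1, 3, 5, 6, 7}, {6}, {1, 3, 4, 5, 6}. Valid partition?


A partition requires: (1) non-empty parts, (2) pairwise disjoint, (3) union = U
Parts: {1, 3, 5, 6, 7}, {6}, {1, 3, 4, 5, 6}
Union of parts: {1, 3, 4, 5, 6, 7}
U = {1, 2, 3, 4, 5, 6, 7}
All non-empty? True
Pairwise disjoint? False
Covers U? False

No, not a valid partition


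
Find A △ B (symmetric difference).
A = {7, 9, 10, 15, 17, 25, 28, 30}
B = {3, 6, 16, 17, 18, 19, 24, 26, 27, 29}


A △ B = (A \ B) ∪ (B \ A) = elements in exactly one of A or B
A \ B = {7, 9, 10, 15, 25, 28, 30}
B \ A = {3, 6, 16, 18, 19, 24, 26, 27, 29}
A △ B = {3, 6, 7, 9, 10, 15, 16, 18, 19, 24, 25, 26, 27, 28, 29, 30}

A △ B = {3, 6, 7, 9, 10, 15, 16, 18, 19, 24, 25, 26, 27, 28, 29, 30}


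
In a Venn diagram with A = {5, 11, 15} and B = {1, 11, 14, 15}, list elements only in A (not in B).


A = {5, 11, 15}
B = {1, 11, 14, 15}
Region: only in A (not in B)
Elements: {5}

Elements only in A (not in B): {5}


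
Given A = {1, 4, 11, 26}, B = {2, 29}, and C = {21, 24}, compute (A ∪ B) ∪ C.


A ∪ B = {1, 2, 4, 11, 26, 29}
(A ∪ B) ∪ C = {1, 2, 4, 11, 21, 24, 26, 29}

A ∪ B ∪ C = {1, 2, 4, 11, 21, 24, 26, 29}


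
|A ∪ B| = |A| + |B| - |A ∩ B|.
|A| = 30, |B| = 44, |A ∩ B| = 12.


|A ∪ B| = |A| + |B| - |A ∩ B|
= 30 + 44 - 12
= 62

|A ∪ B| = 62


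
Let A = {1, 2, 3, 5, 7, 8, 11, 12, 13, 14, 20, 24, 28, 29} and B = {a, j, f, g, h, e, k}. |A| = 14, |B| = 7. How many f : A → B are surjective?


n = |A| = 14, k = |B| = 7. Surjections via inclusion-exclusion:
S(n,k) = Σ(-1)^i × C(k,i) × (k-i)^n, i=0 to k
i=0: (-1)^0×C(7,0)×7^14 = 678223072849
i=1: (-1)^1×C(7,1)×6^14 = -548549148672
i=2: (-1)^2×C(7,2)×5^14 = 128173828125
i=3: (-1)^3×C(7,3)×4^14 = -9395240960
i=4: (-1)^4×C(7,4)×3^14 = 167403915
i=5: (-1)^5×C(7,5)×2^14 = -344064
i=6: (-1)^6×C(7,6)×1^14 = 7
i=7: (-1)^7×C(7,7)×0^14 = 0
Total = 248619571200

Number of surjections = 248619571200


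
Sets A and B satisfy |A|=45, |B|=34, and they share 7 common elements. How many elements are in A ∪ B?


|A ∪ B| = |A| + |B| - |A ∩ B|
= 45 + 34 - 7
= 72

|A ∪ B| = 72


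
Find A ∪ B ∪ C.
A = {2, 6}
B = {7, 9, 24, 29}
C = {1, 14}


A ∪ B = {2, 6, 7, 9, 24, 29}
(A ∪ B) ∪ C = {1, 2, 6, 7, 9, 14, 24, 29}

A ∪ B ∪ C = {1, 2, 6, 7, 9, 14, 24, 29}


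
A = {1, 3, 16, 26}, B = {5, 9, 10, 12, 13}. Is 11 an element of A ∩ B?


A = {1, 3, 16, 26}, B = {5, 9, 10, 12, 13}
A ∩ B = elements in both A and B
A ∩ B = ∅
Checking if 11 ∈ A ∩ B
11 is not in A ∩ B → False

11 ∉ A ∩ B


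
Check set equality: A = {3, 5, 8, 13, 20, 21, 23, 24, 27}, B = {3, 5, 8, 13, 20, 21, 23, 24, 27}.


Two sets are equal iff they have exactly the same elements.
A = {3, 5, 8, 13, 20, 21, 23, 24, 27}
B = {3, 5, 8, 13, 20, 21, 23, 24, 27}
Same elements → A = B

Yes, A = B


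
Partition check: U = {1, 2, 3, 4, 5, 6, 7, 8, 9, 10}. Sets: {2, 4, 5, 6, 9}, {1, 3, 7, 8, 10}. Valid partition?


A partition requires: (1) non-empty parts, (2) pairwise disjoint, (3) union = U
Parts: {2, 4, 5, 6, 9}, {1, 3, 7, 8, 10}
Union of parts: {1, 2, 3, 4, 5, 6, 7, 8, 9, 10}
U = {1, 2, 3, 4, 5, 6, 7, 8, 9, 10}
All non-empty? True
Pairwise disjoint? True
Covers U? True

Yes, valid partition


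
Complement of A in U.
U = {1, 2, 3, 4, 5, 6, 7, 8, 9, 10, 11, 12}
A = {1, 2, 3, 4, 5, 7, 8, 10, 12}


Aᶜ = U \ A = elements in U but not in A
U = {1, 2, 3, 4, 5, 6, 7, 8, 9, 10, 11, 12}
A = {1, 2, 3, 4, 5, 7, 8, 10, 12}
Aᶜ = {6, 9, 11}

Aᶜ = {6, 9, 11}


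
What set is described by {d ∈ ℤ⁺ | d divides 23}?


Checking each candidate:
Condition: positive divisors of 23
Result = {1, 23}

{1, 23}


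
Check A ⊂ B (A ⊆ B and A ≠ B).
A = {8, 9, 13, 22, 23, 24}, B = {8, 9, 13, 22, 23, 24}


A ⊂ B requires: A ⊆ B AND A ≠ B.
A ⊆ B? Yes
A = B? Yes
A = B, so A is not a PROPER subset.

No, A is not a proper subset of B


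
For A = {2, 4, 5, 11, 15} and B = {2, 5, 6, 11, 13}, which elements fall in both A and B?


A = {2, 4, 5, 11, 15}
B = {2, 5, 6, 11, 13}
Region: in both A and B
Elements: {2, 5, 11}

Elements in both A and B: {2, 5, 11}


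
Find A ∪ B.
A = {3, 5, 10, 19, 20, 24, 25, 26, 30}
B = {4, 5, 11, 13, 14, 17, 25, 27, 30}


A ∪ B = all elements in A or B (or both)
A = {3, 5, 10, 19, 20, 24, 25, 26, 30}
B = {4, 5, 11, 13, 14, 17, 25, 27, 30}
A ∪ B = {3, 4, 5, 10, 11, 13, 14, 17, 19, 20, 24, 25, 26, 27, 30}

A ∪ B = {3, 4, 5, 10, 11, 13, 14, 17, 19, 20, 24, 25, 26, 27, 30}


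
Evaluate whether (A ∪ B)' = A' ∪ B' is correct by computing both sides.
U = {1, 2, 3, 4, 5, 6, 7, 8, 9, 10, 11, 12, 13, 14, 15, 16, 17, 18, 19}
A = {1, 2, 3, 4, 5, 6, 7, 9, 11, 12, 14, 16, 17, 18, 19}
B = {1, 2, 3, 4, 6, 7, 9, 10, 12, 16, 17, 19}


LHS: A ∪ B = {1, 2, 3, 4, 5, 6, 7, 9, 10, 11, 12, 14, 16, 17, 18, 19}
(A ∪ B)' = U \ (A ∪ B) = {8, 13, 15}
A' = {8, 10, 13, 15}, B' = {5, 8, 11, 13, 14, 15, 18}
Claimed RHS: A' ∪ B' = {5, 8, 10, 11, 13, 14, 15, 18}
Identity is INVALID: LHS = {8, 13, 15} but the RHS claimed here equals {5, 8, 10, 11, 13, 14, 15, 18}. The correct form is (A ∪ B)' = A' ∩ B'.

Identity is invalid: (A ∪ B)' = {8, 13, 15} but A' ∪ B' = {5, 8, 10, 11, 13, 14, 15, 18}. The correct De Morgan law is (A ∪ B)' = A' ∩ B'.


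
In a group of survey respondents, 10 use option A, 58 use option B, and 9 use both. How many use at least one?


|A ∪ B| = |A| + |B| - |A ∩ B|
= 10 + 58 - 9
= 59

|A ∪ B| = 59


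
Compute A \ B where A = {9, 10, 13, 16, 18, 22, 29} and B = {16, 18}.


A \ B = elements in A but not in B
A = {9, 10, 13, 16, 18, 22, 29}
B = {16, 18}
Remove from A any elements in B
A \ B = {9, 10, 13, 22, 29}

A \ B = {9, 10, 13, 22, 29}


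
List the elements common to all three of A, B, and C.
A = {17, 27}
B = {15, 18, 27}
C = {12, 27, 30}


A ∩ B = {27}
(A ∩ B) ∩ C = {27}

A ∩ B ∩ C = {27}


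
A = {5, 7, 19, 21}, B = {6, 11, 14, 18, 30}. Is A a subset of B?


A ⊆ B means every element of A is in B.
Elements in A not in B: {5, 7, 19, 21}
So A ⊄ B.

No, A ⊄ B


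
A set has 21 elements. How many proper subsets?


Total subsets = 2^n = 2^21 = 2097152
Proper subsets exclude the set itself: 2^n - 1
= 2097152 - 1
= 2097151

Number of proper subsets = 2097151


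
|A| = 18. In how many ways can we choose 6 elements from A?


C(n,k) = n! / (k!(n-k)!)
C(18,6) = 18! / (6!12!)
= 18564

C(18,6) = 18564


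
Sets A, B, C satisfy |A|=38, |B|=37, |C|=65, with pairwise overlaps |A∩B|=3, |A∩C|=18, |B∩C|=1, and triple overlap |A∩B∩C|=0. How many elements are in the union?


|A∪B∪C| = |A|+|B|+|C| - |A∩B|-|A∩C|-|B∩C| + |A∩B∩C|
= 38+37+65 - 3-18-1 + 0
= 140 - 22 + 0
= 118

|A ∪ B ∪ C| = 118


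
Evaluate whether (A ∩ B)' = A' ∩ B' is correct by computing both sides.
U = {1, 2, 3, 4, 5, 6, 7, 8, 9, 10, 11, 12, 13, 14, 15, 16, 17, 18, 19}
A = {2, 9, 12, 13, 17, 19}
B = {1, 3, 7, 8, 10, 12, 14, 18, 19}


LHS: A ∩ B = {12, 19}
(A ∩ B)' = U \ (A ∩ B) = {1, 2, 3, 4, 5, 6, 7, 8, 9, 10, 11, 13, 14, 15, 16, 17, 18}
A' = {1, 3, 4, 5, 6, 7, 8, 10, 11, 14, 15, 16, 18}, B' = {2, 4, 5, 6, 9, 11, 13, 15, 16, 17}
Claimed RHS: A' ∩ B' = {4, 5, 6, 11, 15, 16}
Identity is INVALID: LHS = {1, 2, 3, 4, 5, 6, 7, 8, 9, 10, 11, 13, 14, 15, 16, 17, 18} but the RHS claimed here equals {4, 5, 6, 11, 15, 16}. The correct form is (A ∩ B)' = A' ∪ B'.

Identity is invalid: (A ∩ B)' = {1, 2, 3, 4, 5, 6, 7, 8, 9, 10, 11, 13, 14, 15, 16, 17, 18} but A' ∩ B' = {4, 5, 6, 11, 15, 16}. The correct De Morgan law is (A ∩ B)' = A' ∪ B'.


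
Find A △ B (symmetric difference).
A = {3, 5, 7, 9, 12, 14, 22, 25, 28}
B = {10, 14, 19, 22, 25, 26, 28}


A △ B = (A \ B) ∪ (B \ A) = elements in exactly one of A or B
A \ B = {3, 5, 7, 9, 12}
B \ A = {10, 19, 26}
A △ B = {3, 5, 7, 9, 10, 12, 19, 26}

A △ B = {3, 5, 7, 9, 10, 12, 19, 26}


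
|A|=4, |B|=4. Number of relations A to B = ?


A relation from A to B is any subset of A × B.
|A × B| = 4 × 4 = 16
# relations = 2^|A × B| = 2^16 = 65536

Number of relations = 65536


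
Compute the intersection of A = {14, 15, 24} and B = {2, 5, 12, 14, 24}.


A ∩ B = elements in both A and B
A = {14, 15, 24}
B = {2, 5, 12, 14, 24}
A ∩ B = {14, 24}

A ∩ B = {14, 24}


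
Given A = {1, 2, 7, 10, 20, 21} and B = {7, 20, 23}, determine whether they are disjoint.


Disjoint means A ∩ B = ∅.
A ∩ B = {7, 20}
A ∩ B ≠ ∅, so A and B are NOT disjoint.

No, A and B are not disjoint (A ∩ B = {7, 20})


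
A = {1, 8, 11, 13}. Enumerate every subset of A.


|A| = 4, so |P(A)| = 2^4 = 16
Enumerate subsets by cardinality (0 to 4):
∅, {1}, {8}, {11}, {13}, {1, 8}, {1, 11}, {1, 13}, {8, 11}, {8, 13}, {11, 13}, {1, 8, 11}, {1, 8, 13}, {1, 11, 13}, {8, 11, 13}, {1, 8, 11, 13}

P(A) has 16 subsets: ∅, {1}, {8}, {11}, {13}, {1, 8}, {1, 11}, {1, 13}, {8, 11}, {8, 13}, {11, 13}, {1, 8, 11}, {1, 8, 13}, {1, 11, 13}, {8, 11, 13}, {1, 8, 11, 13}


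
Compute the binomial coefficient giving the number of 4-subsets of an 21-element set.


C(n,k) = n! / (k!(n-k)!)
C(21,4) = 21! / (4!17!)
= 5985

C(21,4) = 5985


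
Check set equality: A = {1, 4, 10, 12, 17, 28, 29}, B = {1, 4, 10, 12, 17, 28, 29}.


Two sets are equal iff they have exactly the same elements.
A = {1, 4, 10, 12, 17, 28, 29}
B = {1, 4, 10, 12, 17, 28, 29}
Same elements → A = B

Yes, A = B


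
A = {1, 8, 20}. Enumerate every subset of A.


|A| = 3, so |P(A)| = 2^3 = 8
Enumerate subsets by cardinality (0 to 3):
∅, {1}, {8}, {20}, {1, 8}, {1, 20}, {8, 20}, {1, 8, 20}

P(A) has 8 subsets: ∅, {1}, {8}, {20}, {1, 8}, {1, 20}, {8, 20}, {1, 8, 20}


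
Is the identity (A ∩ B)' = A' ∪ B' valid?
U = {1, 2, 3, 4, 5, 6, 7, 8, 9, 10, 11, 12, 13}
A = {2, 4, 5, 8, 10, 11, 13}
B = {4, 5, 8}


LHS: A ∩ B = {4, 5, 8}
(A ∩ B)' = U \ (A ∩ B) = {1, 2, 3, 6, 7, 9, 10, 11, 12, 13}
A' = {1, 3, 6, 7, 9, 12}, B' = {1, 2, 3, 6, 7, 9, 10, 11, 12, 13}
Claimed RHS: A' ∪ B' = {1, 2, 3, 6, 7, 9, 10, 11, 12, 13}
Identity is VALID: LHS = RHS = {1, 2, 3, 6, 7, 9, 10, 11, 12, 13} ✓

Identity is valid. (A ∩ B)' = A' ∪ B' = {1, 2, 3, 6, 7, 9, 10, 11, 12, 13}


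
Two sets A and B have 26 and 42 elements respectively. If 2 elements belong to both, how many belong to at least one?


|A ∪ B| = |A| + |B| - |A ∩ B|
= 26 + 42 - 2
= 66

|A ∪ B| = 66


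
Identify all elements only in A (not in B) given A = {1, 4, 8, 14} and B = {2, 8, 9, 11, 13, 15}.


A = {1, 4, 8, 14}
B = {2, 8, 9, 11, 13, 15}
Region: only in A (not in B)
Elements: {1, 4, 14}

Elements only in A (not in B): {1, 4, 14}


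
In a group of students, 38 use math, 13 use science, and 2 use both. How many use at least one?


|A ∪ B| = |A| + |B| - |A ∩ B|
= 38 + 13 - 2
= 49

|A ∪ B| = 49


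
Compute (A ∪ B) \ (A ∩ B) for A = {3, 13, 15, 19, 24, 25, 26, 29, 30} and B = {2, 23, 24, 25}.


A △ B = (A \ B) ∪ (B \ A) = elements in exactly one of A or B
A \ B = {3, 13, 15, 19, 26, 29, 30}
B \ A = {2, 23}
A △ B = {2, 3, 13, 15, 19, 23, 26, 29, 30}

A △ B = {2, 3, 13, 15, 19, 23, 26, 29, 30}


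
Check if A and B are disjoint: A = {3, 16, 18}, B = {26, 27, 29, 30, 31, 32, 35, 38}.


Disjoint means A ∩ B = ∅.
A ∩ B = ∅
A ∩ B = ∅, so A and B are disjoint.

Yes, A and B are disjoint


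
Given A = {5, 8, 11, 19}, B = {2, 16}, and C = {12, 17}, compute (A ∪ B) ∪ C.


A ∪ B = {2, 5, 8, 11, 16, 19}
(A ∪ B) ∪ C = {2, 5, 8, 11, 12, 16, 17, 19}

A ∪ B ∪ C = {2, 5, 8, 11, 12, 16, 17, 19}


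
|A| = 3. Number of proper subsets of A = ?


Total subsets = 2^n = 2^3 = 8
Proper subsets exclude the set itself: 2^n - 1
= 8 - 1
= 7

Number of proper subsets = 7


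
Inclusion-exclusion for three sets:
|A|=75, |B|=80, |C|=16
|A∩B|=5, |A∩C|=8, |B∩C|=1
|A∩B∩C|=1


|A∪B∪C| = |A|+|B|+|C| - |A∩B|-|A∩C|-|B∩C| + |A∩B∩C|
= 75+80+16 - 5-8-1 + 1
= 171 - 14 + 1
= 158

|A ∪ B ∪ C| = 158


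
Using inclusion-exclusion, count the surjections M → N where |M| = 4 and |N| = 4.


n = |M| = 4, k = |N| = 4. Surjections via inclusion-exclusion:
S(n,k) = Σ(-1)^i × C(k,i) × (k-i)^n, i=0 to k
i=0: (-1)^0×C(4,0)×4^4 = 256
i=1: (-1)^1×C(4,1)×3^4 = -324
i=2: (-1)^2×C(4,2)×2^4 = 96
i=3: (-1)^3×C(4,3)×1^4 = -4
i=4: (-1)^4×C(4,4)×0^4 = 0
Total = 24

Number of surjections = 24


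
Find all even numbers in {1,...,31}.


Checking each candidate:
Condition: even numbers in {1,...,31}
Result = {2, 4, 6, 8, 10, 12, 14, 16, 18, 20, 22, 24, 26, 28, 30}

{2, 4, 6, 8, 10, 12, 14, 16, 18, 20, 22, 24, 26, 28, 30}


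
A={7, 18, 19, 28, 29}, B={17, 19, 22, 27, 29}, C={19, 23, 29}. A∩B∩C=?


A ∩ B = {19, 29}
(A ∩ B) ∩ C = {19, 29}

A ∩ B ∩ C = {19, 29}


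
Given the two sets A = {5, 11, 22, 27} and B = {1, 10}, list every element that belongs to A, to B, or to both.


A ∪ B = all elements in A or B (or both)
A = {5, 11, 22, 27}
B = {1, 10}
A ∪ B = {1, 5, 10, 11, 22, 27}

A ∪ B = {1, 5, 10, 11, 22, 27}


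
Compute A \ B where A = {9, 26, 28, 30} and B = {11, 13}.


A \ B = elements in A but not in B
A = {9, 26, 28, 30}
B = {11, 13}
Remove from A any elements in B
A \ B = {9, 26, 28, 30}

A \ B = {9, 26, 28, 30}


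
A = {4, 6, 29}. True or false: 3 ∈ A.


A = {4, 6, 29}
Checking if 3 is in A
3 is not in A → False

3 ∉ A


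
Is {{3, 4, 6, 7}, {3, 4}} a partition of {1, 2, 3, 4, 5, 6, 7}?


A partition requires: (1) non-empty parts, (2) pairwise disjoint, (3) union = U
Parts: {3, 4, 6, 7}, {3, 4}
Union of parts: {3, 4, 6, 7}
U = {1, 2, 3, 4, 5, 6, 7}
All non-empty? True
Pairwise disjoint? False
Covers U? False

No, not a valid partition


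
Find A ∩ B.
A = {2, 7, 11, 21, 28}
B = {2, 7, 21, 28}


A ∩ B = elements in both A and B
A = {2, 7, 11, 21, 28}
B = {2, 7, 21, 28}
A ∩ B = {2, 7, 21, 28}

A ∩ B = {2, 7, 21, 28}


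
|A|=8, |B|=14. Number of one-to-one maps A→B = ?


An injection sends each of |A| = 8 inputs to a distinct output in B.
# injections = |B|·(|B|-1)·…·(|B|-|A|+1) = 14! / (14 - 8)!
= 14 × 13 × 12 × 11 × 10 × 9 × 8 × 7
= 121080960

Number of injections = 121080960


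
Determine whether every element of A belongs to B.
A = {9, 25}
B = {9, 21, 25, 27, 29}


A ⊆ B means every element of A is in B.
All elements of A are in B.
So A ⊆ B.

Yes, A ⊆ B


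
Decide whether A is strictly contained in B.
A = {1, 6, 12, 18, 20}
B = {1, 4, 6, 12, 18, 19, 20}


A ⊂ B requires: A ⊆ B AND A ≠ B.
A ⊆ B? Yes
A = B? No
A ⊂ B: Yes (A is a proper subset of B)

Yes, A ⊂ B


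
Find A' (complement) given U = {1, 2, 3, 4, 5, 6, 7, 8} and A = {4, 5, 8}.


Aᶜ = U \ A = elements in U but not in A
U = {1, 2, 3, 4, 5, 6, 7, 8}
A = {4, 5, 8}
Aᶜ = {1, 2, 3, 6, 7}

Aᶜ = {1, 2, 3, 6, 7}


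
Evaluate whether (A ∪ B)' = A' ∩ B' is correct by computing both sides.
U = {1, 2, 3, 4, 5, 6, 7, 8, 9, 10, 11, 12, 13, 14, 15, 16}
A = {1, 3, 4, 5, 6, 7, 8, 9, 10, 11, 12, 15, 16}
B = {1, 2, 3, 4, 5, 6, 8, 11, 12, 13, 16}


LHS: A ∪ B = {1, 2, 3, 4, 5, 6, 7, 8, 9, 10, 11, 12, 13, 15, 16}
(A ∪ B)' = U \ (A ∪ B) = {14}
A' = {2, 13, 14}, B' = {7, 9, 10, 14, 15}
Claimed RHS: A' ∩ B' = {14}
Identity is VALID: LHS = RHS = {14} ✓

Identity is valid. (A ∪ B)' = A' ∩ B' = {14}


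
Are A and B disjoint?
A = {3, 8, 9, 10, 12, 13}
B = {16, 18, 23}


Disjoint means A ∩ B = ∅.
A ∩ B = ∅
A ∩ B = ∅, so A and B are disjoint.

Yes, A and B are disjoint


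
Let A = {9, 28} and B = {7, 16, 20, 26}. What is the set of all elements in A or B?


A ∪ B = all elements in A or B (or both)
A = {9, 28}
B = {7, 16, 20, 26}
A ∪ B = {7, 9, 16, 20, 26, 28}

A ∪ B = {7, 9, 16, 20, 26, 28}


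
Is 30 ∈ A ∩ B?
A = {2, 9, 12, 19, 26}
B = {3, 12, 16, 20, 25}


A = {2, 9, 12, 19, 26}, B = {3, 12, 16, 20, 25}
A ∩ B = elements in both A and B
A ∩ B = {12}
Checking if 30 ∈ A ∩ B
30 is not in A ∩ B → False

30 ∉ A ∩ B


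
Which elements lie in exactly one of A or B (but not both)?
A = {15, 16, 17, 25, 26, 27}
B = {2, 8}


A △ B = (A \ B) ∪ (B \ A) = elements in exactly one of A or B
A \ B = {15, 16, 17, 25, 26, 27}
B \ A = {2, 8}
A △ B = {2, 8, 15, 16, 17, 25, 26, 27}

A △ B = {2, 8, 15, 16, 17, 25, 26, 27}


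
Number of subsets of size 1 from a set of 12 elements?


C(n,k) = n! / (k!(n-k)!)
C(12,1) = 12! / (1!11!)
= 12

C(12,1) = 12


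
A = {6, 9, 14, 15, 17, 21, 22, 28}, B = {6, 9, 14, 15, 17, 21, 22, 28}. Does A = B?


Two sets are equal iff they have exactly the same elements.
A = {6, 9, 14, 15, 17, 21, 22, 28}
B = {6, 9, 14, 15, 17, 21, 22, 28}
Same elements → A = B

Yes, A = B


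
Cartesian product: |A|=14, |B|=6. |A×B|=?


|A × B| = |A| × |B|
= 14 × 6
= 84

|A × B| = 84


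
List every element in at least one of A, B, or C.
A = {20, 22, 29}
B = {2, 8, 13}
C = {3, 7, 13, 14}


A ∪ B = {2, 8, 13, 20, 22, 29}
(A ∪ B) ∪ C = {2, 3, 7, 8, 13, 14, 20, 22, 29}

A ∪ B ∪ C = {2, 3, 7, 8, 13, 14, 20, 22, 29}


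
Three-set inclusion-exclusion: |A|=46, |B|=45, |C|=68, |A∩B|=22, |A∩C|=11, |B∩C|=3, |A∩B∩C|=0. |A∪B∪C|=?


|A∪B∪C| = |A|+|B|+|C| - |A∩B|-|A∩C|-|B∩C| + |A∩B∩C|
= 46+45+68 - 22-11-3 + 0
= 159 - 36 + 0
= 123

|A ∪ B ∪ C| = 123


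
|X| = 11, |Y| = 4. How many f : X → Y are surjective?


n = |X| = 11, k = |Y| = 4. Surjections via inclusion-exclusion:
S(n,k) = Σ(-1)^i × C(k,i) × (k-i)^n, i=0 to k
i=0: (-1)^0×C(4,0)×4^11 = 4194304
i=1: (-1)^1×C(4,1)×3^11 = -708588
i=2: (-1)^2×C(4,2)×2^11 = 12288
i=3: (-1)^3×C(4,3)×1^11 = -4
i=4: (-1)^4×C(4,4)×0^11 = 0
Total = 3498000

Number of surjections = 3498000


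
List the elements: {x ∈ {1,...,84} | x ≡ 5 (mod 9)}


Checking each candidate:
Condition: x in {1,...,84} with x ≡ 5 (mod 9)
Result = {5, 14, 23, 32, 41, 50, 59, 68, 77}

{5, 14, 23, 32, 41, 50, 59, 68, 77}


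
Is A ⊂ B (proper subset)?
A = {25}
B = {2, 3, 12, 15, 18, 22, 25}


A ⊂ B requires: A ⊆ B AND A ≠ B.
A ⊆ B? Yes
A = B? No
A ⊂ B: Yes (A is a proper subset of B)

Yes, A ⊂ B


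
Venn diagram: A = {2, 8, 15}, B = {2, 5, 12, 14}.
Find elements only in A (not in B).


A = {2, 8, 15}
B = {2, 5, 12, 14}
Region: only in A (not in B)
Elements: {8, 15}

Elements only in A (not in B): {8, 15}


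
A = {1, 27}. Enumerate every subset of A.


|A| = 2, so |P(A)| = 2^2 = 4
Enumerate subsets by cardinality (0 to 2):
∅, {1}, {27}, {1, 27}

P(A) has 4 subsets: ∅, {1}, {27}, {1, 27}


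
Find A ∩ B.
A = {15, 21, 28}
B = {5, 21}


A ∩ B = elements in both A and B
A = {15, 21, 28}
B = {5, 21}
A ∩ B = {21}

A ∩ B = {21}


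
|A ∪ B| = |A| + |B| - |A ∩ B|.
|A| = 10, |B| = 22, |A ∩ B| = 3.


|A ∪ B| = |A| + |B| - |A ∩ B|
= 10 + 22 - 3
= 29

|A ∪ B| = 29


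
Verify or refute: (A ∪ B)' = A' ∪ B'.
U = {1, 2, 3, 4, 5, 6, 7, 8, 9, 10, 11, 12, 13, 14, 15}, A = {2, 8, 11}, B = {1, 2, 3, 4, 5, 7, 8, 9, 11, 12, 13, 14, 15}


LHS: A ∪ B = {1, 2, 3, 4, 5, 7, 8, 9, 11, 12, 13, 14, 15}
(A ∪ B)' = U \ (A ∪ B) = {6, 10}
A' = {1, 3, 4, 5, 6, 7, 9, 10, 12, 13, 14, 15}, B' = {6, 10}
Claimed RHS: A' ∪ B' = {1, 3, 4, 5, 6, 7, 9, 10, 12, 13, 14, 15}
Identity is INVALID: LHS = {6, 10} but the RHS claimed here equals {1, 3, 4, 5, 6, 7, 9, 10, 12, 13, 14, 15}. The correct form is (A ∪ B)' = A' ∩ B'.

Identity is invalid: (A ∪ B)' = {6, 10} but A' ∪ B' = {1, 3, 4, 5, 6, 7, 9, 10, 12, 13, 14, 15}. The correct De Morgan law is (A ∪ B)' = A' ∩ B'.


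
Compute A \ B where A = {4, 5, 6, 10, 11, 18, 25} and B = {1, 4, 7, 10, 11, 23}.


A \ B = elements in A but not in B
A = {4, 5, 6, 10, 11, 18, 25}
B = {1, 4, 7, 10, 11, 23}
Remove from A any elements in B
A \ B = {5, 6, 18, 25}

A \ B = {5, 6, 18, 25}


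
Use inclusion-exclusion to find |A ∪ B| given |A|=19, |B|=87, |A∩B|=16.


|A ∪ B| = |A| + |B| - |A ∩ B|
= 19 + 87 - 16
= 90

|A ∪ B| = 90


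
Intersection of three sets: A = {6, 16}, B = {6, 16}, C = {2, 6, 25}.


A ∩ B = {6, 16}
(A ∩ B) ∩ C = {6}

A ∩ B ∩ C = {6}


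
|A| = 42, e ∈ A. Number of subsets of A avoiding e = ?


Subsets of A avoiding e are subsets of A \ {e}, which has 41 elements.
Count = 2^(n-1) = 2^41
= 2199023255552

Number of subsets avoiding e = 2199023255552


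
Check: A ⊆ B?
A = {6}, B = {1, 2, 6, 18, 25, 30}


A ⊆ B means every element of A is in B.
All elements of A are in B.
So A ⊆ B.

Yes, A ⊆ B


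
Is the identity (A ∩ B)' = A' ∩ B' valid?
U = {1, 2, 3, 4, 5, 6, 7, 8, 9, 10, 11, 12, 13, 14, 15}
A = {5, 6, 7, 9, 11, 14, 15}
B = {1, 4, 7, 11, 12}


LHS: A ∩ B = {7, 11}
(A ∩ B)' = U \ (A ∩ B) = {1, 2, 3, 4, 5, 6, 8, 9, 10, 12, 13, 14, 15}
A' = {1, 2, 3, 4, 8, 10, 12, 13}, B' = {2, 3, 5, 6, 8, 9, 10, 13, 14, 15}
Claimed RHS: A' ∩ B' = {2, 3, 8, 10, 13}
Identity is INVALID: LHS = {1, 2, 3, 4, 5, 6, 8, 9, 10, 12, 13, 14, 15} but the RHS claimed here equals {2, 3, 8, 10, 13}. The correct form is (A ∩ B)' = A' ∪ B'.

Identity is invalid: (A ∩ B)' = {1, 2, 3, 4, 5, 6, 8, 9, 10, 12, 13, 14, 15} but A' ∩ B' = {2, 3, 8, 10, 13}. The correct De Morgan law is (A ∩ B)' = A' ∪ B'.


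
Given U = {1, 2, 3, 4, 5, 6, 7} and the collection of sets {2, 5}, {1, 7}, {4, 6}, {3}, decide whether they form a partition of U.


A partition requires: (1) non-empty parts, (2) pairwise disjoint, (3) union = U
Parts: {2, 5}, {1, 7}, {4, 6}, {3}
Union of parts: {1, 2, 3, 4, 5, 6, 7}
U = {1, 2, 3, 4, 5, 6, 7}
All non-empty? True
Pairwise disjoint? True
Covers U? True

Yes, valid partition


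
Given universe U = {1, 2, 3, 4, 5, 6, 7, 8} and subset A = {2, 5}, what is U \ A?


Aᶜ = U \ A = elements in U but not in A
U = {1, 2, 3, 4, 5, 6, 7, 8}
A = {2, 5}
Aᶜ = {1, 3, 4, 6, 7, 8}

Aᶜ = {1, 3, 4, 6, 7, 8}


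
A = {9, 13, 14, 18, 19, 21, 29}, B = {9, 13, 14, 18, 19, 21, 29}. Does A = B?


Two sets are equal iff they have exactly the same elements.
A = {9, 13, 14, 18, 19, 21, 29}
B = {9, 13, 14, 18, 19, 21, 29}
Same elements → A = B

Yes, A = B


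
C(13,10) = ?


C(n,k) = n! / (k!(n-k)!)
C(13,10) = 13! / (10!3!)
= 286

C(13,10) = 286


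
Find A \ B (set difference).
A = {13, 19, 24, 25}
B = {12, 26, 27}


A \ B = elements in A but not in B
A = {13, 19, 24, 25}
B = {12, 26, 27}
Remove from A any elements in B
A \ B = {13, 19, 24, 25}

A \ B = {13, 19, 24, 25}


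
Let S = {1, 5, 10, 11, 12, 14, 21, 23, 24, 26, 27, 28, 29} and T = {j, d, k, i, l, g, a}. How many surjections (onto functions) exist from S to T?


n = |S| = 13, k = |T| = 7. Surjections via inclusion-exclusion:
S(n,k) = Σ(-1)^i × C(k,i) × (k-i)^n, i=0 to k
i=0: (-1)^0×C(7,0)×7^13 = 96889010407
i=1: (-1)^1×C(7,1)×6^13 = -91424858112
i=2: (-1)^2×C(7,2)×5^13 = 25634765625
i=3: (-1)^3×C(7,3)×4^13 = -2348810240
i=4: (-1)^4×C(7,4)×3^13 = 55801305
i=5: (-1)^5×C(7,5)×2^13 = -172032
i=6: (-1)^6×C(7,6)×1^13 = 7
i=7: (-1)^7×C(7,7)×0^13 = 0
Total = 28805736960

Number of surjections = 28805736960


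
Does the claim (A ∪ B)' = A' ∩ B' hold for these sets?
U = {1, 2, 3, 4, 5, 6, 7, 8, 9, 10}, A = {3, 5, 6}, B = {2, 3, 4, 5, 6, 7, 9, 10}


LHS: A ∪ B = {2, 3, 4, 5, 6, 7, 9, 10}
(A ∪ B)' = U \ (A ∪ B) = {1, 8}
A' = {1, 2, 4, 7, 8, 9, 10}, B' = {1, 8}
Claimed RHS: A' ∩ B' = {1, 8}
Identity is VALID: LHS = RHS = {1, 8} ✓

Identity is valid. (A ∪ B)' = A' ∩ B' = {1, 8}


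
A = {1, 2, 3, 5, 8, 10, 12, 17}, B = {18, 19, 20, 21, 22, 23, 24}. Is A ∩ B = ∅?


Disjoint means A ∩ B = ∅.
A ∩ B = ∅
A ∩ B = ∅, so A and B are disjoint.

Yes, A and B are disjoint


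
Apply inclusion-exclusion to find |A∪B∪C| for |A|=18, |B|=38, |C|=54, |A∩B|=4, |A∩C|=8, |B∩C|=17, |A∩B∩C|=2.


|A∪B∪C| = |A|+|B|+|C| - |A∩B|-|A∩C|-|B∩C| + |A∩B∩C|
= 18+38+54 - 4-8-17 + 2
= 110 - 29 + 2
= 83

|A ∪ B ∪ C| = 83


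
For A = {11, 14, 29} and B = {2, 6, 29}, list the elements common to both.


A ∩ B = elements in both A and B
A = {11, 14, 29}
B = {2, 6, 29}
A ∩ B = {29}

A ∩ B = {29}


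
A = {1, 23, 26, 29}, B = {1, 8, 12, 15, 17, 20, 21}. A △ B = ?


A △ B = (A \ B) ∪ (B \ A) = elements in exactly one of A or B
A \ B = {23, 26, 29}
B \ A = {8, 12, 15, 17, 20, 21}
A △ B = {8, 12, 15, 17, 20, 21, 23, 26, 29}

A △ B = {8, 12, 15, 17, 20, 21, 23, 26, 29}


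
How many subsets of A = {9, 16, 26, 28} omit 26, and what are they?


A subset of A that omits 26 is a subset of A \ {26}, so there are 2^(n-1) = 2^3 = 8 of them.
Subsets excluding 26: ∅, {9}, {16}, {28}, {9, 16}, {9, 28}, {16, 28}, {9, 16, 28}

Subsets excluding 26 (8 total): ∅, {9}, {16}, {28}, {9, 16}, {9, 28}, {16, 28}, {9, 16, 28}


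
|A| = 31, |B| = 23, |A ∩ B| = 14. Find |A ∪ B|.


|A ∪ B| = |A| + |B| - |A ∩ B|
= 31 + 23 - 14
= 40

|A ∪ B| = 40


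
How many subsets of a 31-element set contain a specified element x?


Subsets of A containing x correspond to subsets of A \ {x}, which has 30 elements.
Count = 2^(n-1) = 2^30
= 1073741824

Number of subsets containing x = 1073741824


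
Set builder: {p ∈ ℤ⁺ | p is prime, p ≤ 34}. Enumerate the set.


Checking each candidate:
Condition: primes ≤ 34
Result = {2, 3, 5, 7, 11, 13, 17, 19, 23, 29, 31}

{2, 3, 5, 7, 11, 13, 17, 19, 23, 29, 31}


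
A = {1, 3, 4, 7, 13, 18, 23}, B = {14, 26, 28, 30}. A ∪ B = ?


A ∪ B = all elements in A or B (or both)
A = {1, 3, 4, 7, 13, 18, 23}
B = {14, 26, 28, 30}
A ∪ B = {1, 3, 4, 7, 13, 14, 18, 23, 26, 28, 30}

A ∪ B = {1, 3, 4, 7, 13, 14, 18, 23, 26, 28, 30}


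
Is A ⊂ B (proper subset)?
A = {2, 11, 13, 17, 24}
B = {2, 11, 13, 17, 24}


A ⊂ B requires: A ⊆ B AND A ≠ B.
A ⊆ B? Yes
A = B? Yes
A = B, so A is not a PROPER subset.

No, A is not a proper subset of B


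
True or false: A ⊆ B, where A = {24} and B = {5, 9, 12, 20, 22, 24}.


A ⊆ B means every element of A is in B.
All elements of A are in B.
So A ⊆ B.

Yes, A ⊆ B


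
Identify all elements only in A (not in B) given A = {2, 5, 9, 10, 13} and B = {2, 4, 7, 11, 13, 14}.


A = {2, 5, 9, 10, 13}
B = {2, 4, 7, 11, 13, 14}
Region: only in A (not in B)
Elements: {5, 9, 10}

Elements only in A (not in B): {5, 9, 10}


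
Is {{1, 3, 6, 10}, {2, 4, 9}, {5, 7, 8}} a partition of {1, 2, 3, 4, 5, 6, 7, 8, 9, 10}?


A partition requires: (1) non-empty parts, (2) pairwise disjoint, (3) union = U
Parts: {1, 3, 6, 10}, {2, 4, 9}, {5, 7, 8}
Union of parts: {1, 2, 3, 4, 5, 6, 7, 8, 9, 10}
U = {1, 2, 3, 4, 5, 6, 7, 8, 9, 10}
All non-empty? True
Pairwise disjoint? True
Covers U? True

Yes, valid partition


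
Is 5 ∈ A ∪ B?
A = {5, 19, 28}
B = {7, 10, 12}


A = {5, 19, 28}, B = {7, 10, 12}
A ∪ B = all elements in A or B
A ∪ B = {5, 7, 10, 12, 19, 28}
Checking if 5 ∈ A ∪ B
5 is in A ∪ B → True

5 ∈ A ∪ B


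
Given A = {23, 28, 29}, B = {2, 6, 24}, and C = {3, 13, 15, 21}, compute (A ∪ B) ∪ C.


A ∪ B = {2, 6, 23, 24, 28, 29}
(A ∪ B) ∪ C = {2, 3, 6, 13, 15, 21, 23, 24, 28, 29}

A ∪ B ∪ C = {2, 3, 6, 13, 15, 21, 23, 24, 28, 29}


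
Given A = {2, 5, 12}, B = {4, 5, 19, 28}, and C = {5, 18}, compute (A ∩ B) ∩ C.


A ∩ B = {5}
(A ∩ B) ∩ C = {5}

A ∩ B ∩ C = {5}


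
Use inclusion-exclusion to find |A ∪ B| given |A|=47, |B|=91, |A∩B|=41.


|A ∪ B| = |A| + |B| - |A ∩ B|
= 47 + 91 - 41
= 97

|A ∪ B| = 97


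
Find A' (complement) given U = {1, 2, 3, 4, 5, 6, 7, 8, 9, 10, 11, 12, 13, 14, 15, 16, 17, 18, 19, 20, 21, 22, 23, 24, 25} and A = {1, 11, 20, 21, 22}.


Aᶜ = U \ A = elements in U but not in A
U = {1, 2, 3, 4, 5, 6, 7, 8, 9, 10, 11, 12, 13, 14, 15, 16, 17, 18, 19, 20, 21, 22, 23, 24, 25}
A = {1, 11, 20, 21, 22}
Aᶜ = {2, 3, 4, 5, 6, 7, 8, 9, 10, 12, 13, 14, 15, 16, 17, 18, 19, 23, 24, 25}

Aᶜ = {2, 3, 4, 5, 6, 7, 8, 9, 10, 12, 13, 14, 15, 16, 17, 18, 19, 23, 24, 25}


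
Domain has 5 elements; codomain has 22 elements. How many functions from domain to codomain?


Each of |A| = 5 inputs maps to any of |B| = 22 outputs.
# functions = |B|^|A| = 22^5
= 5153632

Number of functions = 5153632


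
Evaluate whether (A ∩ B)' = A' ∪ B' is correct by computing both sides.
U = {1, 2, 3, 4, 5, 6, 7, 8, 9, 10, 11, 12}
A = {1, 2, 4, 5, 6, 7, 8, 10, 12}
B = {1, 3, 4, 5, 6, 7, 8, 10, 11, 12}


LHS: A ∩ B = {1, 4, 5, 6, 7, 8, 10, 12}
(A ∩ B)' = U \ (A ∩ B) = {2, 3, 9, 11}
A' = {3, 9, 11}, B' = {2, 9}
Claimed RHS: A' ∪ B' = {2, 3, 9, 11}
Identity is VALID: LHS = RHS = {2, 3, 9, 11} ✓

Identity is valid. (A ∩ B)' = A' ∪ B' = {2, 3, 9, 11}


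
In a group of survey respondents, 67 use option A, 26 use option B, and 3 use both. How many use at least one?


|A ∪ B| = |A| + |B| - |A ∩ B|
= 67 + 26 - 3
= 90

|A ∪ B| = 90


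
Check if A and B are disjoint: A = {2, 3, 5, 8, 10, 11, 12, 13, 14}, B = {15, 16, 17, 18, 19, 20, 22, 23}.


Disjoint means A ∩ B = ∅.
A ∩ B = ∅
A ∩ B = ∅, so A and B are disjoint.

Yes, A and B are disjoint


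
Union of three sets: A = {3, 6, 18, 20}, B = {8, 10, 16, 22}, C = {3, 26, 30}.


A ∪ B = {3, 6, 8, 10, 16, 18, 20, 22}
(A ∪ B) ∪ C = {3, 6, 8, 10, 16, 18, 20, 22, 26, 30}

A ∪ B ∪ C = {3, 6, 8, 10, 16, 18, 20, 22, 26, 30}


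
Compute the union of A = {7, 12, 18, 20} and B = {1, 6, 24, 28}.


A ∪ B = all elements in A or B (or both)
A = {7, 12, 18, 20}
B = {1, 6, 24, 28}
A ∪ B = {1, 6, 7, 12, 18, 20, 24, 28}

A ∪ B = {1, 6, 7, 12, 18, 20, 24, 28}


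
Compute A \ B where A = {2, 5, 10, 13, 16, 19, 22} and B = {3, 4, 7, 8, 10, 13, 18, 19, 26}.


A \ B = elements in A but not in B
A = {2, 5, 10, 13, 16, 19, 22}
B = {3, 4, 7, 8, 10, 13, 18, 19, 26}
Remove from A any elements in B
A \ B = {2, 5, 16, 22}

A \ B = {2, 5, 16, 22}


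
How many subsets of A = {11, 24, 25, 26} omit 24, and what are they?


A subset of A that omits 24 is a subset of A \ {24}, so there are 2^(n-1) = 2^3 = 8 of them.
Subsets excluding 24: ∅, {11}, {25}, {26}, {11, 25}, {11, 26}, {25, 26}, {11, 25, 26}

Subsets excluding 24 (8 total): ∅, {11}, {25}, {26}, {11, 25}, {11, 26}, {25, 26}, {11, 25, 26}


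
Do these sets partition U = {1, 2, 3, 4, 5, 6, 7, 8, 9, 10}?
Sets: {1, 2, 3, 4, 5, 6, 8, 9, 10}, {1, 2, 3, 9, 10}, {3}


A partition requires: (1) non-empty parts, (2) pairwise disjoint, (3) union = U
Parts: {1, 2, 3, 4, 5, 6, 8, 9, 10}, {1, 2, 3, 9, 10}, {3}
Union of parts: {1, 2, 3, 4, 5, 6, 8, 9, 10}
U = {1, 2, 3, 4, 5, 6, 7, 8, 9, 10}
All non-empty? True
Pairwise disjoint? False
Covers U? False

No, not a valid partition


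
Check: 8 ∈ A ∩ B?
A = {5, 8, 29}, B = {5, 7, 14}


A = {5, 8, 29}, B = {5, 7, 14}
A ∩ B = elements in both A and B
A ∩ B = {5}
Checking if 8 ∈ A ∩ B
8 is not in A ∩ B → False

8 ∉ A ∩ B


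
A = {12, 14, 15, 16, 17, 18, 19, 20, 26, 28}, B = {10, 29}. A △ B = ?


A △ B = (A \ B) ∪ (B \ A) = elements in exactly one of A or B
A \ B = {12, 14, 15, 16, 17, 18, 19, 20, 26, 28}
B \ A = {10, 29}
A △ B = {10, 12, 14, 15, 16, 17, 18, 19, 20, 26, 28, 29}

A △ B = {10, 12, 14, 15, 16, 17, 18, 19, 20, 26, 28, 29}


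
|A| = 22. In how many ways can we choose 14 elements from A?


C(n,k) = n! / (k!(n-k)!)
C(22,14) = 22! / (14!8!)
= 319770

C(22,14) = 319770


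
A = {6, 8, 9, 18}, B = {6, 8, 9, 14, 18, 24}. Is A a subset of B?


A ⊆ B means every element of A is in B.
All elements of A are in B.
So A ⊆ B.

Yes, A ⊆ B


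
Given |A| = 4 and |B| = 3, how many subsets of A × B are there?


A relation from A to B is any subset of A × B.
|A × B| = 4 × 3 = 12
# relations = 2^|A × B| = 2^12 = 4096

Number of relations = 4096


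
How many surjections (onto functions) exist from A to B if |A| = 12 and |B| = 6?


n = |A| = 12, k = |B| = 6. Surjections via inclusion-exclusion:
S(n,k) = Σ(-1)^i × C(k,i) × (k-i)^n, i=0 to k
i=0: (-1)^0×C(6,0)×6^12 = 2176782336
i=1: (-1)^1×C(6,1)×5^12 = -1464843750
i=2: (-1)^2×C(6,2)×4^12 = 251658240
i=3: (-1)^3×C(6,3)×3^12 = -10628820
i=4: (-1)^4×C(6,4)×2^12 = 61440
i=5: (-1)^5×C(6,5)×1^12 = -6
i=6: (-1)^6×C(6,6)×0^12 = 0
Total = 953029440

Number of surjections = 953029440


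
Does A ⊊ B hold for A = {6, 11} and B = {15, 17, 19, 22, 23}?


A ⊂ B requires: A ⊆ B AND A ≠ B.
A ⊆ B? No
A ⊄ B, so A is not a proper subset.

No, A is not a proper subset of B


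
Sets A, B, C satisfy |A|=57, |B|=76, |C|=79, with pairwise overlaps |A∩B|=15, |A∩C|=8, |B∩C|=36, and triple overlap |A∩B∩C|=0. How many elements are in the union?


|A∪B∪C| = |A|+|B|+|C| - |A∩B|-|A∩C|-|B∩C| + |A∩B∩C|
= 57+76+79 - 15-8-36 + 0
= 212 - 59 + 0
= 153

|A ∪ B ∪ C| = 153


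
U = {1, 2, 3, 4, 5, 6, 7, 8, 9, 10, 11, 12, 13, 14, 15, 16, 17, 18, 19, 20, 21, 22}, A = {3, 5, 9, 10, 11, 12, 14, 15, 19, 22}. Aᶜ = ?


Aᶜ = U \ A = elements in U but not in A
U = {1, 2, 3, 4, 5, 6, 7, 8, 9, 10, 11, 12, 13, 14, 15, 16, 17, 18, 19, 20, 21, 22}
A = {3, 5, 9, 10, 11, 12, 14, 15, 19, 22}
Aᶜ = {1, 2, 4, 6, 7, 8, 13, 16, 17, 18, 20, 21}

Aᶜ = {1, 2, 4, 6, 7, 8, 13, 16, 17, 18, 20, 21}


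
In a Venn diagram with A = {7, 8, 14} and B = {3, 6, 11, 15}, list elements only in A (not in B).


A = {7, 8, 14}
B = {3, 6, 11, 15}
Region: only in A (not in B)
Elements: {7, 8, 14}

Elements only in A (not in B): {7, 8, 14}
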